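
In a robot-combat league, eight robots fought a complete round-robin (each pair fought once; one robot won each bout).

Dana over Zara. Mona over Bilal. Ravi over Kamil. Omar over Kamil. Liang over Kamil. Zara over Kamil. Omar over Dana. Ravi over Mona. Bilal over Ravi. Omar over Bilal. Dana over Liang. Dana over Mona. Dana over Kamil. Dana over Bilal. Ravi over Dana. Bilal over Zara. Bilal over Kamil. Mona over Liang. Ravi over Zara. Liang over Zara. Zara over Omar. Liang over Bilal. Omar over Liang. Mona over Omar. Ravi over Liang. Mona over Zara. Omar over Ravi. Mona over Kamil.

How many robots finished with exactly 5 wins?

Win totals: Dana 5, Zara 2, Bilal 3, Ravi 5, Omar 5, Mona 5, Liang 3, Kamil 0.
Exactly 5: Dana, Ravi, Omar, Mona — 4 robots.

4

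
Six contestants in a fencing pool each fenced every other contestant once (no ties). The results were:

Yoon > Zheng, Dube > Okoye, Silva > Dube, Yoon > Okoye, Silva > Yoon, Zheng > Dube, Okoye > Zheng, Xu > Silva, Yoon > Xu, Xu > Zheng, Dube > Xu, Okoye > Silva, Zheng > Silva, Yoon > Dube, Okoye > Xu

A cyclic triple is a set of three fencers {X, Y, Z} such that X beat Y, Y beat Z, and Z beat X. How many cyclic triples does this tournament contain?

7

Win totals: Yoon 4, Silva 2, Dube 2, Zheng 2, Okoye 3, Xu 2.
A fencer with w wins dominates both others in C(w,2) triples; summing gives 6 + 1 + 1 + 1 + 3 + 1 = 13 transitive triples.
Total triples C(6,3) = 20, so cyclic triples = 20 − 13 = 7.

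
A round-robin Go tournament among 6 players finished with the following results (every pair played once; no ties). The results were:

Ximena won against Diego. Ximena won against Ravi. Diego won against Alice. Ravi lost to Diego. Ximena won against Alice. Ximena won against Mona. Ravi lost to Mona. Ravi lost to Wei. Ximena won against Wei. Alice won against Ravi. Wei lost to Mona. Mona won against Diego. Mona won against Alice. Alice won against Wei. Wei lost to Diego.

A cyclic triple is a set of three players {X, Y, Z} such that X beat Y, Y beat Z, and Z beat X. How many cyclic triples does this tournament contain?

0

Of the C(6,3) = 20 triples, the cyclic ones are: none.
That is 0.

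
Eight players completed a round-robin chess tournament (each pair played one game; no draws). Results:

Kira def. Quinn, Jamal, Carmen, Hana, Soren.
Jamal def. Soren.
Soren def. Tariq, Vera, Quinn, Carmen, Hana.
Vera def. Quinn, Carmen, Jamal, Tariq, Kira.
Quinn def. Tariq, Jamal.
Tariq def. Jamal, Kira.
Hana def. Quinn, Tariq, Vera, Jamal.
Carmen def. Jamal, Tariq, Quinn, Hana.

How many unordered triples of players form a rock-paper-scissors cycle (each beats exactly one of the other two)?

Win totals: Jamal 1, Hana 4, Tariq 2, Carmen 4, Vera 5, Kira 5, Quinn 2, Soren 5.
A player with w wins dominates both others in C(w,2) triples; summing gives 0 + 6 + 1 + 6 + 10 + 10 + 1 + 10 = 44 transitive triples.
Total triples C(8,3) = 56, so cyclic triples = 56 − 44 = 12.

12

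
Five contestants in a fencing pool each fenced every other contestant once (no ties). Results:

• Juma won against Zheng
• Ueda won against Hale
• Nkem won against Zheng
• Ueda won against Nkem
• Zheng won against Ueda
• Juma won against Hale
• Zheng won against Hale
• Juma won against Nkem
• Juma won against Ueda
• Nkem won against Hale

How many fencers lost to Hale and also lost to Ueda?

0

Hale beat: no one.
Ueda beat: Hale, Nkem.
No one was beaten by both.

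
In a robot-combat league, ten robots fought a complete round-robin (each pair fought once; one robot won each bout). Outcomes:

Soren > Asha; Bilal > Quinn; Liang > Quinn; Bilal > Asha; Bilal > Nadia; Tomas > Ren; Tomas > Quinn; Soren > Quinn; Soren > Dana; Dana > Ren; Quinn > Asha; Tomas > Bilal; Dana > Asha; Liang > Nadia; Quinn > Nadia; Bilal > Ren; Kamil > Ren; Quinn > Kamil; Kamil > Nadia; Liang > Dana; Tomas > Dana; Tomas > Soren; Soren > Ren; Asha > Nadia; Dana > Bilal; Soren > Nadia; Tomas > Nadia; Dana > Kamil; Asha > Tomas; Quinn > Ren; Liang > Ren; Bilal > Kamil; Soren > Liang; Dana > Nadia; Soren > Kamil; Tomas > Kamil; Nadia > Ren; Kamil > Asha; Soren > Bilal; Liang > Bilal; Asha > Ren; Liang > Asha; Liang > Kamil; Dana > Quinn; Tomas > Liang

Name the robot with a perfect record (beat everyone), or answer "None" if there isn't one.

None

Highest win total is Tomas with 8 (out of 9 possible).
Tomas lost to Asha, so no robot went undefeated.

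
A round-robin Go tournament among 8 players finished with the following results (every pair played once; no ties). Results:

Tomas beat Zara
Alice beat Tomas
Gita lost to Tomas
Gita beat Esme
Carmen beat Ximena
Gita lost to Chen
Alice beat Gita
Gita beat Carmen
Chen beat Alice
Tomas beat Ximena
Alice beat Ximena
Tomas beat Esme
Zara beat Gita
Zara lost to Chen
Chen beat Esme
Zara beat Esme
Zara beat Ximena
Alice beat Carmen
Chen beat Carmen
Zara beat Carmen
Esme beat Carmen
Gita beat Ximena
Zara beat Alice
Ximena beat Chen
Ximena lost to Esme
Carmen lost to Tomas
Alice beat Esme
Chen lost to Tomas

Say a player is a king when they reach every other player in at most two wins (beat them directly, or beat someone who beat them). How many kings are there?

4

Carmen cannot reach Tomas, Esme, Gita, Zara, Alice in two steps.
Ximena cannot reach Tomas in two steps.
Chen reaches everyone (king).
Tomas reaches everyone (king).
Esme cannot reach Tomas, Gita, Zara, Alice in two steps.
Gita cannot reach Tomas, Zara, Alice in two steps.
Zara reaches everyone (king).
Alice reaches everyone (king).
Kings: Chen, Tomas, Zara, Alice — 4.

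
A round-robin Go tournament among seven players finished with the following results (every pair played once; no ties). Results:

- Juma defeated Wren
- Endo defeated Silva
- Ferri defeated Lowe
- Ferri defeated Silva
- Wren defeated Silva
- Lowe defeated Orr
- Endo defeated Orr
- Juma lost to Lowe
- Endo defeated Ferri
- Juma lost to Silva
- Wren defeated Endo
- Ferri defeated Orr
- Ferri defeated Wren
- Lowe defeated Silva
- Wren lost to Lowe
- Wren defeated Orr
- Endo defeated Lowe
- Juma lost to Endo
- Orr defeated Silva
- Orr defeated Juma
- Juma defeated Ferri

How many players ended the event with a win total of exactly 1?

Win totals: Wren 3, Silva 1, Lowe 4, Orr 2, Endo 5, Juma 2, Ferri 4.
Exactly 1: Silva — 1 player.

1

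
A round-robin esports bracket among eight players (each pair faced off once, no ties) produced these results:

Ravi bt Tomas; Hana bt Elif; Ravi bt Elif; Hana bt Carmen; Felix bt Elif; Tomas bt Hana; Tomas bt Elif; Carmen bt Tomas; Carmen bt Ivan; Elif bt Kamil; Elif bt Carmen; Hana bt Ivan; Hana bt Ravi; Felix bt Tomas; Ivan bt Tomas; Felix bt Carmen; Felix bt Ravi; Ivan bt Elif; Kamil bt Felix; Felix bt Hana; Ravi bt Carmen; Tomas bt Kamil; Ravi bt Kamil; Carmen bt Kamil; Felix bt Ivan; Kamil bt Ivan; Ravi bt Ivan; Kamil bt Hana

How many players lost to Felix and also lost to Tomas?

2

Felix beat: Ravi, Elif, Hana, Carmen, Tomas, Ivan.
Tomas beat: Elif, Hana, Kamil.
Both beat: Elif, Hana — 2.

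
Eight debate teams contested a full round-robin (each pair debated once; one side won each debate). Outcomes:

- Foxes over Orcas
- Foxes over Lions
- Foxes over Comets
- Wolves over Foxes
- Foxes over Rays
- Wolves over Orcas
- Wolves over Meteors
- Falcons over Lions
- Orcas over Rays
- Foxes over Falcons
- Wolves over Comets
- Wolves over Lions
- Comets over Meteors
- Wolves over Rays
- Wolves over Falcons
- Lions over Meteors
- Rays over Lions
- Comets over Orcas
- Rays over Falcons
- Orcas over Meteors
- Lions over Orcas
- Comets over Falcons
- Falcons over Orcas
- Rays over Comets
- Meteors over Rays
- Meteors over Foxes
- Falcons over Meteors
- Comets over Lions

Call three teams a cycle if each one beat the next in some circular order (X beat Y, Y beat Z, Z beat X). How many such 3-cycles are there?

10

Win totals: Meteors 2, Orcas 2, Foxes 5, Comets 4, Rays 3, Lions 2, Wolves 7, Falcons 3.
A team with w wins dominates both others in C(w,2) triples; summing gives 1 + 1 + 10 + 6 + 3 + 1 + 21 + 3 = 46 transitive triples.
Total triples C(8,3) = 56, so cyclic triples = 56 − 46 = 10.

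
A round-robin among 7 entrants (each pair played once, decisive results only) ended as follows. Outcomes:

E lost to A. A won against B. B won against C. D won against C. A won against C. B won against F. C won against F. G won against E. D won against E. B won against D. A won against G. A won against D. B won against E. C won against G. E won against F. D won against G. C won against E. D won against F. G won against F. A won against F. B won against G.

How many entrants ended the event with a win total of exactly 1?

Win totals: A 6, B 5, C 3, D 4, E 1, F 0, G 2.
Exactly 1: E — 1 entrant.

1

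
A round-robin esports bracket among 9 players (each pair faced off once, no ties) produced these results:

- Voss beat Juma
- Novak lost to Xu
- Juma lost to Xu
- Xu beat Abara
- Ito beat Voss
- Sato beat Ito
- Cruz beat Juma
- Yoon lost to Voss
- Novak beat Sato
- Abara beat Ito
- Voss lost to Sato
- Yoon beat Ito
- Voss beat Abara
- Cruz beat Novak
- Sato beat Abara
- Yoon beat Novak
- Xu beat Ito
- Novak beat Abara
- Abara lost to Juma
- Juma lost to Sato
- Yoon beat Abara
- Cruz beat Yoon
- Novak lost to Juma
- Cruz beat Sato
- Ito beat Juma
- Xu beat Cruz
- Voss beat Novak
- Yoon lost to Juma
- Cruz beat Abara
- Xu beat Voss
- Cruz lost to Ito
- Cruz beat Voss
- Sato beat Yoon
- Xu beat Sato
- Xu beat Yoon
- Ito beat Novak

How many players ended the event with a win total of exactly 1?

1

Win totals: Voss 4, Novak 2, Yoon 3, Sato 5, Ito 4, Juma 3, Abara 1, Xu 8, Cruz 6.
Exactly 1: Abara — 1 player.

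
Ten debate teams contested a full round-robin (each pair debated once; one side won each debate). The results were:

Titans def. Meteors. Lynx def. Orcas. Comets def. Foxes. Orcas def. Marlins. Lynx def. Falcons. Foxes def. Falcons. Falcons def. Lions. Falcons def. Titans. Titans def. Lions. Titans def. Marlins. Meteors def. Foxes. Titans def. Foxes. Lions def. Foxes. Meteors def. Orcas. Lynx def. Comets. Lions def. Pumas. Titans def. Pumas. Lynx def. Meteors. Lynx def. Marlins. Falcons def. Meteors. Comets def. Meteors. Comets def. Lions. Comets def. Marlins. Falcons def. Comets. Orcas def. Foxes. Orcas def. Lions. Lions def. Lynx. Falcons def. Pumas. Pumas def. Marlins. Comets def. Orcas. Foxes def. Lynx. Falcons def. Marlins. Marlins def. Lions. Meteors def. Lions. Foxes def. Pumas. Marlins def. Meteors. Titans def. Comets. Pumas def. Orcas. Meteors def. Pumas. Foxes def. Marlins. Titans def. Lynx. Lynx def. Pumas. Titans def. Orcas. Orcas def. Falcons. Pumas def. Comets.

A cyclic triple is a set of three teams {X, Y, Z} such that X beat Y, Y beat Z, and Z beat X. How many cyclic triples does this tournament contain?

27

Win totals: Falcons 6, Titans 8, Foxes 4, Lions 3, Pumas 3, Marlins 2, Meteors 4, Orcas 4, Lynx 6, Comets 5.
A team with w wins dominates both others in C(w,2) triples; summing gives 15 + 28 + 6 + 3 + 3 + 1 + 6 + 6 + 15 + 10 = 93 transitive triples.
Total triples C(10,3) = 120, so cyclic triples = 120 − 93 = 27.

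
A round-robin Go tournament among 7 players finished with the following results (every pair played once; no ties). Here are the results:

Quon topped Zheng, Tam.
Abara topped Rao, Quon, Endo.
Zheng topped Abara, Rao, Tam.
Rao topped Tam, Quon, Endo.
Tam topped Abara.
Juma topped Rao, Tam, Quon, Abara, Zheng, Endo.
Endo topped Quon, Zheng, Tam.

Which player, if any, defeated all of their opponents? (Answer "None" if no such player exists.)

Juma has 6 wins out of 6 opponents — a perfect record.

Juma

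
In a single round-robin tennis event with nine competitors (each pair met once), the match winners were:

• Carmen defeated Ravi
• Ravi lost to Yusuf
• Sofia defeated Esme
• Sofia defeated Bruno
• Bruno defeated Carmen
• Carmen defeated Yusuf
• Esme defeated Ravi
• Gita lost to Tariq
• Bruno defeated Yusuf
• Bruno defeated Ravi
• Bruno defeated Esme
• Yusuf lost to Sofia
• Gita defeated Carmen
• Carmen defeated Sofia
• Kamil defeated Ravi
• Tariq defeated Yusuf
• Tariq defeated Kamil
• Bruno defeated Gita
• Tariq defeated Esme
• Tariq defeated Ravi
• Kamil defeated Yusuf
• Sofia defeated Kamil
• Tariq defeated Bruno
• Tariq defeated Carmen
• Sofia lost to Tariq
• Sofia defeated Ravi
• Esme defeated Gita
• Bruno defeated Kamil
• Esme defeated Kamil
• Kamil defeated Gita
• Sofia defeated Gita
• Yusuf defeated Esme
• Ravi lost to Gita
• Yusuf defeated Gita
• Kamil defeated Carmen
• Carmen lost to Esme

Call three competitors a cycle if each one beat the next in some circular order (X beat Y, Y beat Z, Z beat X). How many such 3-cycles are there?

7

Win totals: Yusuf 3, Sofia 6, Esme 4, Gita 2, Ravi 0, Bruno 6, Kamil 4, Carmen 3, Tariq 8.
A competitor with w wins dominates both others in C(w,2) triples; summing gives 3 + 15 + 6 + 1 + 0 + 15 + 6 + 3 + 28 = 77 transitive triples.
Total triples C(9,3) = 84, so cyclic triples = 84 − 77 = 7.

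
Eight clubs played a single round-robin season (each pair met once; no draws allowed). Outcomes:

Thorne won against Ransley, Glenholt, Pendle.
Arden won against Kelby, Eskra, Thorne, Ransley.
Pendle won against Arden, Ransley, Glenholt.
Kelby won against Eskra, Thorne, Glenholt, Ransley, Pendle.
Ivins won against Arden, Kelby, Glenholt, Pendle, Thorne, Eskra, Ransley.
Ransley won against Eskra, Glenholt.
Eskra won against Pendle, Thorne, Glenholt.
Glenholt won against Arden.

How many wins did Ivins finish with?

7

Ivins' results: beat Ransley, Thorne, Glenholt, Kelby, Eskra, Arden, Pendle; lost to no one.
That is 7 wins.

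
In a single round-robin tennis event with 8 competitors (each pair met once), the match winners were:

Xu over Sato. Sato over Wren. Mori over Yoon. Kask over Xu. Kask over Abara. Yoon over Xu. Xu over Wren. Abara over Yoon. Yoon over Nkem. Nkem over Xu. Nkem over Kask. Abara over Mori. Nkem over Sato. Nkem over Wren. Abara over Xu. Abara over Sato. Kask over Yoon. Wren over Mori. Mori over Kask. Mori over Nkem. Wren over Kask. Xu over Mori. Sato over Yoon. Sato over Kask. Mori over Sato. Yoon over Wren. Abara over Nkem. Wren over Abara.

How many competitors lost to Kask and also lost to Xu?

0

Kask beat: Yoon, Abara, Xu.
Xu beat: Mori, Sato, Wren.
No one was beaten by both.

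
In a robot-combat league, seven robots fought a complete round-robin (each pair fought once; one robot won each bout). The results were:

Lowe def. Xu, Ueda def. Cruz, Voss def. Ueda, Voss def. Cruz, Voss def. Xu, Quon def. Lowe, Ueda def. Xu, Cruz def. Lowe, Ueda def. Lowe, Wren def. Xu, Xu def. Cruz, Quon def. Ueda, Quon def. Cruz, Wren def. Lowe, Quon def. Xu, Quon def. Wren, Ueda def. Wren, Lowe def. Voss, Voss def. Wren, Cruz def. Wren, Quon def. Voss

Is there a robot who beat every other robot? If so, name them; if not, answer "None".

Quon

Quon has 6 wins out of 6 opponents — a perfect record.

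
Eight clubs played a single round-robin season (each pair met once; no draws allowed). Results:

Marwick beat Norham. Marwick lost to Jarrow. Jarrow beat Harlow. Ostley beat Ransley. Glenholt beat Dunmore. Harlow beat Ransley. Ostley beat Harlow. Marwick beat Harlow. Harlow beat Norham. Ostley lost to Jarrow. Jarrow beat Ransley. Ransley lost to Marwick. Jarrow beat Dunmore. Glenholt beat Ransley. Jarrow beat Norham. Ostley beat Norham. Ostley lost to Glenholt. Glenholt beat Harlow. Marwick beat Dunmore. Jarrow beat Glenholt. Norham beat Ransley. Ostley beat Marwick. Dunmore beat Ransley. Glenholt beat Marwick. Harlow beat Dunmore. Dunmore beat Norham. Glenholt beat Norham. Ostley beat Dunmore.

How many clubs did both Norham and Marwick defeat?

1

Norham beat: Ransley.
Marwick beat: Dunmore, Harlow, Norham, Ransley.
Both beat: Ransley — 1.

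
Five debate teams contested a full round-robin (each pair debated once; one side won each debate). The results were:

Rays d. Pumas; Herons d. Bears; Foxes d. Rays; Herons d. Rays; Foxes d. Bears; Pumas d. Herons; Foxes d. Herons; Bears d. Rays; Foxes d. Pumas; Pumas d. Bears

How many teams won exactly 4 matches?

1

Win totals: Pumas 2, Rays 1, Foxes 4, Herons 2, Bears 1.
Exactly 4: Foxes — 1 team.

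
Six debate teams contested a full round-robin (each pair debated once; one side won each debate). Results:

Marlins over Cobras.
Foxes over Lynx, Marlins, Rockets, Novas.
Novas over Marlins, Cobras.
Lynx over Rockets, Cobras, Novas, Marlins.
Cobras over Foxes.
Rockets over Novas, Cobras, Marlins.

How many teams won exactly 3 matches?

1

Win totals: Cobras 1, Novas 2, Lynx 4, Rockets 3, Foxes 4, Marlins 1.
Exactly 3: Rockets — 1 team.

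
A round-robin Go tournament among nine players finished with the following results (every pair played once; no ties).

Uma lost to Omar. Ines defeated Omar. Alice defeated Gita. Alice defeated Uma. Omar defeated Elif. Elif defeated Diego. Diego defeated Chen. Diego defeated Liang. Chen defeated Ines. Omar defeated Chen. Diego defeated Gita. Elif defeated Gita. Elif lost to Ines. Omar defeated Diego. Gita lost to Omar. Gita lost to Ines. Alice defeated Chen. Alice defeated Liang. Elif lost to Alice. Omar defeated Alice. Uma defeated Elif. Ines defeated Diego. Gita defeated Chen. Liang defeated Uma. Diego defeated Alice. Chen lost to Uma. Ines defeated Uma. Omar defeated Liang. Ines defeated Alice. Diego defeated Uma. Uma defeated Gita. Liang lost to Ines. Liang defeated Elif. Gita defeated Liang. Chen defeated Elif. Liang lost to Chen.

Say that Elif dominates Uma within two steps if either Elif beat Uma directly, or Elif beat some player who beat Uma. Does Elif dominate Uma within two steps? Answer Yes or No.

Yes

Elif did not beat Uma directly.
Elif beat Gita, Diego. Of those, Diego beat Uma.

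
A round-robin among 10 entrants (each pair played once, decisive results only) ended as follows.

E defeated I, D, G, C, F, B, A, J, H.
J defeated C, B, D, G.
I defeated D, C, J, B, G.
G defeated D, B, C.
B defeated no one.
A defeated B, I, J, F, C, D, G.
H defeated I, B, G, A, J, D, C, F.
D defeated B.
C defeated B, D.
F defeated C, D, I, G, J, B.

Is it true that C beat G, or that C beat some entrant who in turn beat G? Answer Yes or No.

C did not beat G directly.
C beat B, D, but each of them lost to G. No two-step path.

No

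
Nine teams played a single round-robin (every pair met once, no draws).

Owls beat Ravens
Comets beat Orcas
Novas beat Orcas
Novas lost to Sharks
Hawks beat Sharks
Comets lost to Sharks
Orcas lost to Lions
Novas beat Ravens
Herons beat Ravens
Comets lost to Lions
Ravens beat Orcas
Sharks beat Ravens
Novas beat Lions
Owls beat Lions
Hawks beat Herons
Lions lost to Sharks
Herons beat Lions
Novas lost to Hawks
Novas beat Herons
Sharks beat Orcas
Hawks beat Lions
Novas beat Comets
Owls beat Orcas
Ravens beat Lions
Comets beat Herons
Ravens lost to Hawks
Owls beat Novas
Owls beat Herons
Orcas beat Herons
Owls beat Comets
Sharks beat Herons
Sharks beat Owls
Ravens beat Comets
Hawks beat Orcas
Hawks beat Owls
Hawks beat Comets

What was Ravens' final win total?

Ravens' results: beat Lions, Orcas, Comets; lost to Sharks, Owls, Hawks, Novas, Herons.
That is 3 wins.

3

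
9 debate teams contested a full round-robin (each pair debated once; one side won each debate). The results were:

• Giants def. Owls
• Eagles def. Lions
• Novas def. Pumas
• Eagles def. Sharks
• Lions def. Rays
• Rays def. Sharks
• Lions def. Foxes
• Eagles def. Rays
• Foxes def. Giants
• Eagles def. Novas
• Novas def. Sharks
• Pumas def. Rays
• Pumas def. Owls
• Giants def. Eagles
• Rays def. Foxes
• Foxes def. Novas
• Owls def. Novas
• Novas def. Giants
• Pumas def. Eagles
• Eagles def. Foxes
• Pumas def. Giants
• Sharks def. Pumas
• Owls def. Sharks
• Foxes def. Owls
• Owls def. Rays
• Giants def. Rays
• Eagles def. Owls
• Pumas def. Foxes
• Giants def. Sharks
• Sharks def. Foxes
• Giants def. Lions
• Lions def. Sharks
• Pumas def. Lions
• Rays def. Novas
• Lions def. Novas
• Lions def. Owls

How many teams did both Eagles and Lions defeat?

Eagles beat: Sharks, Lions, Foxes, Novas, Owls, Rays.
Lions beat: Sharks, Foxes, Novas, Owls, Rays.
Both beat: Sharks, Foxes, Novas, Owls, Rays — 5.

5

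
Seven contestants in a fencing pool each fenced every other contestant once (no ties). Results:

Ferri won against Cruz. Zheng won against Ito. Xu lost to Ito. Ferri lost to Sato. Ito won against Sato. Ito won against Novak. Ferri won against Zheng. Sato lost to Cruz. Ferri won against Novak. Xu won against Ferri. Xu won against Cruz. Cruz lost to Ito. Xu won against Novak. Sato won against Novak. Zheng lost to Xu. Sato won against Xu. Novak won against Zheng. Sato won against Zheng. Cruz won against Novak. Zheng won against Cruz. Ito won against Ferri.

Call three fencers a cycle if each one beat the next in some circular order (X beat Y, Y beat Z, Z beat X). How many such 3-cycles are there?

8

Win totals: Ito 5, Sato 4, Cruz 2, Novak 1, Xu 4, Ferri 3, Zheng 2.
A fencer with w wins dominates both others in C(w,2) triples; summing gives 10 + 6 + 1 + 0 + 6 + 3 + 1 = 27 transitive triples.
Total triples C(7,3) = 35, so cyclic triples = 35 − 27 = 8.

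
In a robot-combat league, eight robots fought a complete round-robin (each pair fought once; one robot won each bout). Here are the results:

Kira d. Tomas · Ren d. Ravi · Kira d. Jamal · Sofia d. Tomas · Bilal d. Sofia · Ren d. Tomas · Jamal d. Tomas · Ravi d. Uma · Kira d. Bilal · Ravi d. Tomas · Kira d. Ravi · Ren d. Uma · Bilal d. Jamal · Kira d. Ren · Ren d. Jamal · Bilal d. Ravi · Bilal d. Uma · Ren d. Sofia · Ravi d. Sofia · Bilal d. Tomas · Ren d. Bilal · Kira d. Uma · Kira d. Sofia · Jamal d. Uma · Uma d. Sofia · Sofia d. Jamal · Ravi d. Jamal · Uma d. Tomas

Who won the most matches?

Kira

Win totals: Jamal 2, Ravi 4, Kira 7, Tomas 0, Uma 2, Bilal 5, Sofia 2, Ren 6.
Kira leads with 7 wins (next highest: 6).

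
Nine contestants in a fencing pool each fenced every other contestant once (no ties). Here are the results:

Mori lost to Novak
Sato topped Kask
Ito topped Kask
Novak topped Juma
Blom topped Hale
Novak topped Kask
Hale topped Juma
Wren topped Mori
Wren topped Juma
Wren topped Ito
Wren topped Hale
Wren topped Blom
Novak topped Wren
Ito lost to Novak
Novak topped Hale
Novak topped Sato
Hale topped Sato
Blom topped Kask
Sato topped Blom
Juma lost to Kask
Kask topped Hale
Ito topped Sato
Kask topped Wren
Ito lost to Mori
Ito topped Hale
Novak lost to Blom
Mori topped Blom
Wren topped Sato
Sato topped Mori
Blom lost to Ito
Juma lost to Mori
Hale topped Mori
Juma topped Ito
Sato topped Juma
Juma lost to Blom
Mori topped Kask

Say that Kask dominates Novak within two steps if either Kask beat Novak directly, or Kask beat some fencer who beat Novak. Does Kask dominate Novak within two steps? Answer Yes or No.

Kask did not beat Novak directly.
Kask beat Hale, Wren, Juma, but each of them lost to Novak. No two-step path.

No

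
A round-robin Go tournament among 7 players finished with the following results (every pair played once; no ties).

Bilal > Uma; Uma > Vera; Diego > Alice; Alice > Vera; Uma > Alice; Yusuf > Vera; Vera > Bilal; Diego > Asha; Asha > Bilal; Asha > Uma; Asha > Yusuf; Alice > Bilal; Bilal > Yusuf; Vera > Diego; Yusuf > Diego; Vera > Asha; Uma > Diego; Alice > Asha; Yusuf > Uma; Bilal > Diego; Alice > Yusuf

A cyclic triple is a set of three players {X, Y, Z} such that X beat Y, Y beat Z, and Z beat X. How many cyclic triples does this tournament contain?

Win totals: Asha 3, Vera 3, Uma 3, Yusuf 3, Alice 4, Bilal 3, Diego 2.
A player with w wins dominates both others in C(w,2) triples; summing gives 3 + 3 + 3 + 3 + 6 + 3 + 1 = 22 transitive triples.
Total triples C(7,3) = 35, so cyclic triples = 35 − 22 = 13.

13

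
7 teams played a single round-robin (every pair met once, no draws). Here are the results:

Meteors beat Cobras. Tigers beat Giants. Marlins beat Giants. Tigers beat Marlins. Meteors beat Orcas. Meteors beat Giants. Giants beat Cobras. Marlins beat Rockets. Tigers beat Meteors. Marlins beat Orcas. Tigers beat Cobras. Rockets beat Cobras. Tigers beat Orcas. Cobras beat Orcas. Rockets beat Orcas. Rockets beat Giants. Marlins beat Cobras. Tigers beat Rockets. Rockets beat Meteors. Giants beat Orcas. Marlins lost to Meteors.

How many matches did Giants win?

Giants' results: beat Orcas, Cobras; lost to Meteors, Marlins, Rockets, Tigers.
That is 2 wins.

2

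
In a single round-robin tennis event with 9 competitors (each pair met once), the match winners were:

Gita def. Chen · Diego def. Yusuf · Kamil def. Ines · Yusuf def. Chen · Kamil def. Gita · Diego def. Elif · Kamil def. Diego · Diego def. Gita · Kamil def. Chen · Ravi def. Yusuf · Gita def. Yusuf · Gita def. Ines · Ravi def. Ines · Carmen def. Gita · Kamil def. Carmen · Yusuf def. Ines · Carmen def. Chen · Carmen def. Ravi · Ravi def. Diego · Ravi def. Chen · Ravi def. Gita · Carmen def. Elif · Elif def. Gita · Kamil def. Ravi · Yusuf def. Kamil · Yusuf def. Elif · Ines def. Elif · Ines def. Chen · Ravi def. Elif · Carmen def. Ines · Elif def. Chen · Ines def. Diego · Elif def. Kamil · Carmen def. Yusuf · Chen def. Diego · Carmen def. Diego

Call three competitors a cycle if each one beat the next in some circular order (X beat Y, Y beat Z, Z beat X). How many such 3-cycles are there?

15

Win totals: Yusuf 4, Ravi 6, Chen 1, Gita 3, Kamil 6, Ines 3, Diego 3, Carmen 7, Elif 3.
A competitor with w wins dominates both others in C(w,2) triples; summing gives 6 + 15 + 0 + 3 + 15 + 3 + 3 + 21 + 3 = 69 transitive triples.
Total triples C(9,3) = 84, so cyclic triples = 84 − 69 = 15.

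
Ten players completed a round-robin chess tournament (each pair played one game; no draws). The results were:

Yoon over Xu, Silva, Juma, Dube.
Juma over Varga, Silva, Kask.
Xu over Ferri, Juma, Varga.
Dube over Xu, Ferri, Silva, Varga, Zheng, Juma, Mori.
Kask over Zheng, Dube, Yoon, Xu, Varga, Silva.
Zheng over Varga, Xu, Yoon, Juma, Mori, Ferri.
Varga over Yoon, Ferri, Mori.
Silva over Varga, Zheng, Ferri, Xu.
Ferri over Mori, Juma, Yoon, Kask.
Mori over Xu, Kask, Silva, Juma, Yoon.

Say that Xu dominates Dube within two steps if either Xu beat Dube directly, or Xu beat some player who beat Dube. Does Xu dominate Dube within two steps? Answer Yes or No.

Xu did not beat Dube directly.
Xu beat Ferri, Juma, Varga, but each of them lost to Dube. No two-step path.

No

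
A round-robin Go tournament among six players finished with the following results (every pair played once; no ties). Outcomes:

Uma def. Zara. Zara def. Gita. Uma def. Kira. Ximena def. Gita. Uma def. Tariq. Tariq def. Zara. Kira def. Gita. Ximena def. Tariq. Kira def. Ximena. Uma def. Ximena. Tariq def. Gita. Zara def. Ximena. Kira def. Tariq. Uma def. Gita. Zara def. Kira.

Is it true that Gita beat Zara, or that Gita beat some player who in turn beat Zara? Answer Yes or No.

Gita did not beat Zara directly.
Gita beat no one, so there is no intermediate player.

No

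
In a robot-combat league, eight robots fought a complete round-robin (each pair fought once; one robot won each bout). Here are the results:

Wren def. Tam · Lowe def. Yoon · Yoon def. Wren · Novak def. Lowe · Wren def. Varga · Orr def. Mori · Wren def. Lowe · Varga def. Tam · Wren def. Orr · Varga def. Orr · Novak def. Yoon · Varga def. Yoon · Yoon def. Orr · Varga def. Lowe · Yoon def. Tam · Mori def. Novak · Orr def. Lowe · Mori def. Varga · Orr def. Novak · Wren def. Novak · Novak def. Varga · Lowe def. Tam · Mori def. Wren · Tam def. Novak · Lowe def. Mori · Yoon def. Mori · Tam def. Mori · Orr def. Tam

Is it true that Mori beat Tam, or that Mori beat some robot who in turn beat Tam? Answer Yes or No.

Yes

Mori did not beat Tam directly.
Mori beat Novak, Wren, Varga. Of those, Wren beat Tam.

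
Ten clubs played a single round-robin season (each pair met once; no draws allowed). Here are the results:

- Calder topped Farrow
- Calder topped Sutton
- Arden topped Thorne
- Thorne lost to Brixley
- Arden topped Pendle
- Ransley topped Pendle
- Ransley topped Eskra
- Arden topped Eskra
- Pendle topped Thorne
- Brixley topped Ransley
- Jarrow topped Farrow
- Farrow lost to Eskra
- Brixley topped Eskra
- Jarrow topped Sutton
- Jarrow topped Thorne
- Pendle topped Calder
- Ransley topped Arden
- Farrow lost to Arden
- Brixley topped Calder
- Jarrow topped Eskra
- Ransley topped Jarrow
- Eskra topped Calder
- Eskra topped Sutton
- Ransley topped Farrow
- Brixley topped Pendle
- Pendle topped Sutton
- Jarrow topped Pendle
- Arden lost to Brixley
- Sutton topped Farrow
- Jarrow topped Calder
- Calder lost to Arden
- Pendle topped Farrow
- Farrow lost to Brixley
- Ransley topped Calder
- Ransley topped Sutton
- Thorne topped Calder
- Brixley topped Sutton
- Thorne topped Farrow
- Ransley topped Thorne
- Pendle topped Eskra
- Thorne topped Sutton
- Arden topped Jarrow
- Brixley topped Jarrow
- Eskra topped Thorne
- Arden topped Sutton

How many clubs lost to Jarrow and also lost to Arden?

6

Jarrow beat: Farrow, Calder, Thorne, Eskra, Pendle, Sutton.
Arden beat: Farrow, Calder, Thorne, Eskra, Pendle, Sutton, Jarrow.
Both beat: Farrow, Calder, Thorne, Eskra, Pendle, Sutton — 6.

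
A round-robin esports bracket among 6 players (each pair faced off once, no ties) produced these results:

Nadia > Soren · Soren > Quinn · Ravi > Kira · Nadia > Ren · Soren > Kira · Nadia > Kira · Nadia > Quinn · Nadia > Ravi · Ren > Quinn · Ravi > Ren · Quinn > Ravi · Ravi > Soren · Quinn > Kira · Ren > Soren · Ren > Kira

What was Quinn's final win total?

2

Quinn's results: beat Kira, Ravi; lost to Nadia, Ren, Soren.
That is 2 wins.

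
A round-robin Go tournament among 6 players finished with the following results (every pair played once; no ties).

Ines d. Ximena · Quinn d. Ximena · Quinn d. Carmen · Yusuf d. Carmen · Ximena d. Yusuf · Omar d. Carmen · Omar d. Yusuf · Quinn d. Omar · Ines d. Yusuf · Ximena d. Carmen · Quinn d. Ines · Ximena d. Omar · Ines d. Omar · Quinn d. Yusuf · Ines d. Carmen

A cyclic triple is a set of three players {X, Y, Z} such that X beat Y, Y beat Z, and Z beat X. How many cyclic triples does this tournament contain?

0

Win totals: Ines 4, Ximena 3, Yusuf 1, Omar 2, Carmen 0, Quinn 5.
A player with w wins dominates both others in C(w,2) triples; summing gives 6 + 3 + 0 + 1 + 0 + 10 = 20 transitive triples.
Total triples C(6,3) = 20, so cyclic triples = 20 − 20 = 0.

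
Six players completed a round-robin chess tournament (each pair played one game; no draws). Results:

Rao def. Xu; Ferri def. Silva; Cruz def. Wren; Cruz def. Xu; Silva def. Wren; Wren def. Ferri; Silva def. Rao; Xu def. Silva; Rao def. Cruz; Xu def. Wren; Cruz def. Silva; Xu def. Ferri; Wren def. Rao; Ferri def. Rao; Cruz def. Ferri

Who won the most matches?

Cruz

Win totals: Xu 3, Cruz 4, Ferri 2, Silva 2, Wren 2, Rao 2.
Cruz leads with 4 wins (next highest: 3).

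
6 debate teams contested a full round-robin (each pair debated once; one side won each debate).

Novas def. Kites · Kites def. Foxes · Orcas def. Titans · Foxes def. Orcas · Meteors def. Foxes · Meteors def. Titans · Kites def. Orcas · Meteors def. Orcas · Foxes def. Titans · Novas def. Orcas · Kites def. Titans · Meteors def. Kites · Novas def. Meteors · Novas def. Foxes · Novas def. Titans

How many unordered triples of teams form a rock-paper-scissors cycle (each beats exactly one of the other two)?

0

Win totals: Foxes 2, Orcas 1, Meteors 4, Titans 0, Novas 5, Kites 3.
A team with w wins dominates both others in C(w,2) triples; summing gives 1 + 0 + 6 + 0 + 10 + 3 = 20 transitive triples.
Total triples C(6,3) = 20, so cyclic triples = 20 − 20 = 0.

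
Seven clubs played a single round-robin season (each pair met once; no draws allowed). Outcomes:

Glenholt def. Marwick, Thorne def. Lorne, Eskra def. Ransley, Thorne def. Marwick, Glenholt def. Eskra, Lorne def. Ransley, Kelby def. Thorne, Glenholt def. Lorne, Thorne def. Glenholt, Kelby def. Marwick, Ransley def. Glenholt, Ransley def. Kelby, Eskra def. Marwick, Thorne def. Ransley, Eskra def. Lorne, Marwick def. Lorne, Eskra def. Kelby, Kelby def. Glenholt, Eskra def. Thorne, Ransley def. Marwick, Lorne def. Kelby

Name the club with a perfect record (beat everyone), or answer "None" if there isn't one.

None

Highest win total is Eskra with 5 (out of 6 possible).
Eskra lost to Glenholt, so no club went undefeated.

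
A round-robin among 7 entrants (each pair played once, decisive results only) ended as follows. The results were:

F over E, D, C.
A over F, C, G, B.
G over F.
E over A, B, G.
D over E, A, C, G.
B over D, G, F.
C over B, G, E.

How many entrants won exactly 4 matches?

2

Win totals: A 4, B 3, C 3, D 4, E 3, F 3, G 1.
Exactly 4: A, D — 2 entrants.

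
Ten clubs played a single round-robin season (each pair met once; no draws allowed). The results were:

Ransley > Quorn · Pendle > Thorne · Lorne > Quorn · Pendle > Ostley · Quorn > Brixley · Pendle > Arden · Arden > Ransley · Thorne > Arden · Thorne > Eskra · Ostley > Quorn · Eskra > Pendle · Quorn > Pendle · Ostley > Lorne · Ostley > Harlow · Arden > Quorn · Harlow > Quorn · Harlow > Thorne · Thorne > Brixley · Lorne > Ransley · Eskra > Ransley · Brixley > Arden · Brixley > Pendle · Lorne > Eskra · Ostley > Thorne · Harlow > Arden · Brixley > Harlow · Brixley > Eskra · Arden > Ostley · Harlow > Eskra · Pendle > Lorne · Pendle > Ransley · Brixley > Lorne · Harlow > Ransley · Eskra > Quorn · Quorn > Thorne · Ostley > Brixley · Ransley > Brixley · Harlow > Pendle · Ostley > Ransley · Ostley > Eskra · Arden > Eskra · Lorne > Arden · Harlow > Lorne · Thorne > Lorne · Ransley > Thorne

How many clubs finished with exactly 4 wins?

3

Win totals: Lorne 4, Eskra 3, Ostley 7, Thorne 4, Ransley 3, Arden 4, Quorn 3, Pendle 5, Brixley 5, Harlow 7.
Exactly 4: Lorne, Thorne, Arden — 3 clubs.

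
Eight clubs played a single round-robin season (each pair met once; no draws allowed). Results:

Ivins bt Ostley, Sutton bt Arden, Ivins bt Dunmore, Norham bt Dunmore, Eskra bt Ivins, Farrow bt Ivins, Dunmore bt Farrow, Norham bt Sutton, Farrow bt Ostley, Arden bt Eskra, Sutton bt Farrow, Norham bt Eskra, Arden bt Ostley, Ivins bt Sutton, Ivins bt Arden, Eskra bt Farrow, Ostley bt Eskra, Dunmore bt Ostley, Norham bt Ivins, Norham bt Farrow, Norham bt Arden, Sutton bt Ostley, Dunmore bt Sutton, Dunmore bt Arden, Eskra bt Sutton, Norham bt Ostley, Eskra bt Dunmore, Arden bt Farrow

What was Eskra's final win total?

4

Eskra's results: beat Sutton, Farrow, Dunmore, Ivins; lost to Norham, Ostley, Arden.
That is 4 wins.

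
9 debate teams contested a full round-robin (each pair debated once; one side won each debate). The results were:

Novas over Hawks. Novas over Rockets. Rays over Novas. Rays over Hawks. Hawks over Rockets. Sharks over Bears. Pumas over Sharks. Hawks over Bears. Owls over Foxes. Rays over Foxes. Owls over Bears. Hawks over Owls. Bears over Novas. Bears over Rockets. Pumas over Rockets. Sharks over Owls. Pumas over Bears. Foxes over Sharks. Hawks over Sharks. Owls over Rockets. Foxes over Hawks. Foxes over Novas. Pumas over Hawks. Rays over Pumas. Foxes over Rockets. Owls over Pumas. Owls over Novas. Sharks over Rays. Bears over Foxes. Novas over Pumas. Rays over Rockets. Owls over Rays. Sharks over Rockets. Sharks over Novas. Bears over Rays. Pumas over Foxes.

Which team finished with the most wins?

Win totals: Rays 5, Sharks 5, Novas 3, Rockets 0, Owls 6, Bears 4, Hawks 4, Pumas 5, Foxes 4.
Owls leads with 6 wins (next highest: 5).

Owls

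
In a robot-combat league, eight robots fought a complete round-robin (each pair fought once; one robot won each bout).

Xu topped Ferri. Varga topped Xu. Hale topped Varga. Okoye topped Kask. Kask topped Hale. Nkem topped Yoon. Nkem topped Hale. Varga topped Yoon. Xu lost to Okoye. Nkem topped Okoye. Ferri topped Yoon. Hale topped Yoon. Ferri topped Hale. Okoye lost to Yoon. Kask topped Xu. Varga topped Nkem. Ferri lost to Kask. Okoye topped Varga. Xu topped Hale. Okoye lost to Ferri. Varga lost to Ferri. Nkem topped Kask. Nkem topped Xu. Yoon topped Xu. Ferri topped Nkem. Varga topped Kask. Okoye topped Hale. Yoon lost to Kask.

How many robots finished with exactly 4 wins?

Win totals: Hale 2, Okoye 4, Kask 4, Nkem 5, Xu 2, Varga 4, Ferri 5, Yoon 2.
Exactly 4: Okoye, Kask, Varga — 3 robots.

3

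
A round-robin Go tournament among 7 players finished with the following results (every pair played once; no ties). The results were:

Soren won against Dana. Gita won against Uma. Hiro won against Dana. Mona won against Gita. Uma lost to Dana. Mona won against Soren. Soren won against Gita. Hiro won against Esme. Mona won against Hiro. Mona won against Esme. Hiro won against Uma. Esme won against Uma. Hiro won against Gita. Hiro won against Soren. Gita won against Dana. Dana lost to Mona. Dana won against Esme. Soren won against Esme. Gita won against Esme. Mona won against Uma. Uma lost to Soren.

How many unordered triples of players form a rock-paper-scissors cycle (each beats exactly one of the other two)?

0

Win totals: Hiro 5, Esme 1, Uma 0, Mona 6, Gita 3, Dana 2, Soren 4.
A player with w wins dominates both others in C(w,2) triples; summing gives 10 + 0 + 0 + 15 + 3 + 1 + 6 = 35 transitive triples.
Total triples C(7,3) = 35, so cyclic triples = 35 − 35 = 0.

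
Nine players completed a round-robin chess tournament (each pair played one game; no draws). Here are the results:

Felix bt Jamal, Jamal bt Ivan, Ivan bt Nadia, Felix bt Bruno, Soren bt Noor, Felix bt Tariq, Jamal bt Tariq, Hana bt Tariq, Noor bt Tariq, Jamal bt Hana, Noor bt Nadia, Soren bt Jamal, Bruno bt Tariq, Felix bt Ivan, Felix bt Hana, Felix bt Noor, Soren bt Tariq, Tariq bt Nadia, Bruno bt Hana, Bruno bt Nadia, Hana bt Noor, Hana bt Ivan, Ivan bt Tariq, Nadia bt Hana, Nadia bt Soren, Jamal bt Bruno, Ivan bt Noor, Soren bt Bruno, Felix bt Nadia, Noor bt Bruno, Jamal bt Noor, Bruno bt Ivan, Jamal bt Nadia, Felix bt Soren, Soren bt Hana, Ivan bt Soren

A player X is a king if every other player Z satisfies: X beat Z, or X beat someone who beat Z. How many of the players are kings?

1

Hana cannot reach Jamal, Felix in two steps.
Noor cannot reach Jamal, Felix in two steps.
Nadia cannot reach Felix in two steps.
Jamal cannot reach Felix in two steps.
Tariq cannot reach Noor, Jamal, Bruno, Ivan, Felix in two steps.
Soren cannot reach Felix in two steps.
Bruno cannot reach Jamal, Felix in two steps.
Ivan cannot reach Felix in two steps.
Felix reaches everyone (king).
Kings: Felix — 1.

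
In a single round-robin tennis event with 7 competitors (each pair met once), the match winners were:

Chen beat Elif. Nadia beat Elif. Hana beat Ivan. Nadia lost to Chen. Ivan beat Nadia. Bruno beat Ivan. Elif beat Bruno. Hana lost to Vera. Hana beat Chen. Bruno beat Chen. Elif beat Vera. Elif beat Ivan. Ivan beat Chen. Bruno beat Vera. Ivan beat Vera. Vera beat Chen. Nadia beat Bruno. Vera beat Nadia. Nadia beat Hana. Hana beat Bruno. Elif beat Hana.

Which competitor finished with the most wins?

Elif

Win totals: Bruno 3, Ivan 3, Hana 3, Nadia 3, Vera 3, Elif 4, Chen 2.
Elif leads with 4 wins (next highest: 3).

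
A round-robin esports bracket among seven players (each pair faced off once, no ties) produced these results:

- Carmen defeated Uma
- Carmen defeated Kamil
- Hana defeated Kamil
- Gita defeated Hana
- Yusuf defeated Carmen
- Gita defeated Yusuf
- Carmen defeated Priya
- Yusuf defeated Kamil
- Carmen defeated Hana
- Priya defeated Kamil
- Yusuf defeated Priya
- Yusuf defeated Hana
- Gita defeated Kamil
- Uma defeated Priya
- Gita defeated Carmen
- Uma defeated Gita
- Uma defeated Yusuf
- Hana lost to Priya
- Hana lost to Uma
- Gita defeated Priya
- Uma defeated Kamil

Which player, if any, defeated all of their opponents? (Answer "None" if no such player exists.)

Highest win total is Uma with 5 (out of 6 possible).
Uma lost to Carmen, so no player went undefeated.

None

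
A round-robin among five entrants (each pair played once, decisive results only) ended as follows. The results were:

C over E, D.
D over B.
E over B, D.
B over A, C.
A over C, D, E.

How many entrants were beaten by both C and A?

2

C beat: D, E.
A beat: C, D, E.
Both beat: D, E — 2.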